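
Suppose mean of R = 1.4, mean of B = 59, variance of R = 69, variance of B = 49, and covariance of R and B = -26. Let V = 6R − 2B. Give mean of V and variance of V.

mean of V = -109.6, variance of V = 3304

mean of V = 6·mean of R + (-2)·mean of B = 6·1.4 + (-2)·59 = -109.6.
variance of V = a²·variance of R + b²·variance of B + 2ab·covariance of R and B with a = 6, b = -2.
= 6²·69 + (-2)²·49 + 2·6·(-2)·(-26)
= 2484 + 196 + 624 = 3304.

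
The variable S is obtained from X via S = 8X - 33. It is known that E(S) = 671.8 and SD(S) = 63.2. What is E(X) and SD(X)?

From S = 8X - 33: E(S) = a·E(X) + b, so E(X) = (E(S) − b)/a = (671.8 − (-33))/8 = 88.1.
SD(S) = |a|·SD(X), so SD(X) = 63.2/|8| = 7.9.

E(X) = 88.1, SD(X) = 7.9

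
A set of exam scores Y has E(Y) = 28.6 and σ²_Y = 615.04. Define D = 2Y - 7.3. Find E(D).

D = 2Y - 7.3 is linear with a = 2, b = -7.3.
E(D) = a·E(Y) + b = 2·28.6 + (-7.3) = 49.9.

E(D) = 49.9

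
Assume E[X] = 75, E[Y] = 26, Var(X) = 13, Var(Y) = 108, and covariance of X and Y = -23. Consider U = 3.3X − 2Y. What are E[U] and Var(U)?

E[U] = 3.3·E[X] + (-2)·E[Y] = 3.3·75 + (-2)·26 = 195.5.
Var(U) = a²·Var(X) + b²·Var(Y) + 2ab·covariance of X and Y with a = 3.3, b = -2.
= 3.3²·13 + (-2)²·108 + 2·3.3·(-2)·(-23)
= 141.57 + 432 + 303.6 = 877.17.

E[U] = 195.5, Var(U) = 877.17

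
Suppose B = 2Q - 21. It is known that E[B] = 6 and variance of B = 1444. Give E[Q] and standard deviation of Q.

E[Q] = 13.5, standard deviation of Q = 19

From B = 2Q - 21: E[B] = a·E[Q] + b, so E[Q] = (E[B] − b)/a = (6 − (-21))/2 = 13.5.
standard deviation of B = √1444 = 38.
standard deviation of B = |a|·standard deviation of Q, so standard deviation of Q = 38/|2| = 19.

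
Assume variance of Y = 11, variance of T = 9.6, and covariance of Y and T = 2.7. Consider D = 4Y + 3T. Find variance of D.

variance of D = 327.2

variance of D = a²·variance of Y + b²·variance of T + 2ab·covariance of Y and T with a = 4, b = 3.
= 4²·11 + 3²·9.6 + 2·4·3·2.7
= 176 + 86.4 + 64.8 = 327.2.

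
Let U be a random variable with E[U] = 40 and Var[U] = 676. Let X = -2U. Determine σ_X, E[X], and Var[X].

σ_X = 52, E[X] = -80, Var[X] = 2704

X = -2U is linear with a = -2, b = 0.
σ_U = √676 = 26.
σ_X = |a|·σ_U = |-2|·26 = 52.
E[X] = a·E[U] + b = (-2)·40 = -80.
Var[X] = a²·Var[U] = (-2)²·676 = 2704.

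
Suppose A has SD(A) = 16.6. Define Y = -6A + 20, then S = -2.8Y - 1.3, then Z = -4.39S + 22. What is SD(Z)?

SD(Y) = |-6|·16.6 = 99.6.
SD(S) = |-2.8|·99.6 = 278.88.
SD(Z) = |-4.39|·278.88 = 1224.2832.

SD(Z) = 1224.2832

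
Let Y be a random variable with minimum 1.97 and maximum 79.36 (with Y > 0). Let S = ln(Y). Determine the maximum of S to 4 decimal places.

max(S) = 4.374

ln(Y) is increasing on this domain, so max(S) comes from max(Y) = 79.36: max(S) = ln(79.36) ≈ 4.374.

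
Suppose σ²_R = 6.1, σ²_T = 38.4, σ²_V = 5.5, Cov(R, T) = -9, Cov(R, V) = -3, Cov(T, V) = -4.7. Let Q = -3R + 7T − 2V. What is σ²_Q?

σ²_Q = 2432.1

σ²_Q = a²·σ²_R + b²·σ²_T + c²·σ²_V + 2ab·Cov(R, T) + 2ac·Cov(R, V) + 2bc·Cov(T, V), with a = -3, b = 7, c = -2.
= 54.9 + 1881.6 + 22 + 378 + (-36) + 131.6
= 2432.1.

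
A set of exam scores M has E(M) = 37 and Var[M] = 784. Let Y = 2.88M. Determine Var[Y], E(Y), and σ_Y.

Y = 2.88M is linear with a = 2.88, b = 0.
Var[Y] = a²·Var[M] = 2.88²·784 = 6502.8096.
E(Y) = a·E(M) + b = 2.88·37 = 106.56.
σ_M = √784 = 28.
σ_Y = |a|·σ_M = |2.88|·28 = 80.64.

Var[Y] = 6502.8096, E(Y) = 106.56, σ_Y = 80.64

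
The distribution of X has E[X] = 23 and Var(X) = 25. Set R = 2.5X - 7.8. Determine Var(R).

R = 2.5X - 7.8 is linear with a = 2.5, b = -7.8.
Var(R) = a²·Var(X) = 2.5²·25 = 156.25 (the additive constant -7.8 does not affect variance).

Var(R) = 156.25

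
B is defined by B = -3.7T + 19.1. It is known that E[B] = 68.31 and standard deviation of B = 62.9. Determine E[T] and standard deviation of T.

From B = -3.7T + 19.1: E[B] = a·E[T] + b, so E[T] = (E[B] − b)/a = (68.31 − 19.1)/(-3.7) = -13.3.
standard deviation of B = |a|·standard deviation of T, so standard deviation of T = 62.9/|-3.7| = 17.

E[T] = -13.3, standard deviation of T = 17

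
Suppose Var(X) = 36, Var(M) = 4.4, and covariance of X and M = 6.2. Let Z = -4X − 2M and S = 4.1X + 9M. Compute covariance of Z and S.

covariance of Z and S = -943.64

By bilinearity, covariance of Z and S = ac·Var(X) + bd·Var(M) + (ad+bc)·covariance of X and M, with a=-4, b=-2, c=4.1, d=9.
ac·Var(X) = (-4)·4.1·36 = -590.4
bd·Var(M) = (-2)·9·4.4 = -79.2
(ad+bc)·covariance of X and M = (-44.2)·6.2 = -274.04
covariance of Z and S = -590.4 + (-79.2) + (-274.04) = -943.64.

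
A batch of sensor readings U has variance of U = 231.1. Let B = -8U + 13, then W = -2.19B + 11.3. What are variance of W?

variance of B = (-8)²·231.1 = 14790.4.
variance of W = (-2.19)²·14790.4 = 70936.23744.

variance of W = 70936.23744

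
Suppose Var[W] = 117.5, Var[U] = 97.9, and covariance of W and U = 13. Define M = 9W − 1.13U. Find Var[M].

Var[M] = 9378.08851

Var[M] = a²·Var[W] + b²·Var[U] + 2ab·covariance of W and U with a = 9, b = -1.13.
= 9²·117.5 + (-1.13)²·97.9 + 2·9·(-1.13)·13
= 9517.5 + 125.00851 + (-264.42) = 9378.08851.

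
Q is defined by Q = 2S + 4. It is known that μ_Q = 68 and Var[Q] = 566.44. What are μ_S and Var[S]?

From Q = 2S + 4: μ_Q = a·μ_S + b, so μ_S = (μ_Q − b)/a = (68 − 4)/2 = 32.
Var[Q] = a²·Var[S], so Var[S] = 566.44/2² = 141.61.

μ_S = 32, Var[S] = 141.61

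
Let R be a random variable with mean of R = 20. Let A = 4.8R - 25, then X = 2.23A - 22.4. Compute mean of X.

mean of A = 4.8·20 + (-25) = 71.
mean of X = 2.23·71 + (-22.4) = 135.93.

mean of X = 135.93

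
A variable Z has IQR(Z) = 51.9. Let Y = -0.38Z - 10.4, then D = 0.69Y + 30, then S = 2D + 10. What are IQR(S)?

IQR(Y) = |-0.38|·51.9 = 19.722.
IQR(D) = |0.69|·19.722 = 13.60818.
IQR(S) = |2|·13.60818 = 27.21636.

IQR(S) = 27.21636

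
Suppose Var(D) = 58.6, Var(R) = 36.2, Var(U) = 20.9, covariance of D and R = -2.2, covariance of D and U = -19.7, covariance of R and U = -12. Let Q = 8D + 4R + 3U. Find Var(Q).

Var(Q) = 3143.3

Var(Q) = a²·Var(D) + b²·Var(R) + c²·Var(U) + 2ab·covariance of D and R + 2ac·covariance of D and U + 2bc·covariance of R and U, with a = 8, b = 4, c = 3.
= 3750.4 + 579.2 + 188.1 + (-140.8) + (-945.6) + (-288)
= 3143.3.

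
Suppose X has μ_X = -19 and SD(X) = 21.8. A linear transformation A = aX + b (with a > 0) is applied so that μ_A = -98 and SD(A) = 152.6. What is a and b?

a = 7, b = 35

SD(A) = a·SD(X) (a > 0), so a = 152.6/21.8 = 7.
μ_A = a·μ_X + b, so b = -98 − 7·(-19) = 35.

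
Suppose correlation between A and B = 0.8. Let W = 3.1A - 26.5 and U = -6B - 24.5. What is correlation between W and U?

Linear rescalings preserve |correlation|; the slopes 3.1 and -6 have opposite signs, so the correlation flips sign: correlation between W and U = −correlation between A and B = -0.8.

correlation between W and U = -0.8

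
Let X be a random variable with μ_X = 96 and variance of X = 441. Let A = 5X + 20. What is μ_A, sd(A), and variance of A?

A = 5X + 20 is linear with a = 5, b = 20.
μ_A = a·μ_X + b = 5·96 + 20 = 500.
sd(X) = √441 = 21.
sd(A) = |a|·sd(X) = |5|·21 = 105.
variance of A = a²·variance of X = 5²·441 = 11025 (the additive constant 20 does not affect variance).

μ_A = 500, sd(A) = 105, variance of A = 11025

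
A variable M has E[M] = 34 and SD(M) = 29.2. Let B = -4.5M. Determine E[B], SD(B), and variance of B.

B = -4.5M is linear with a = -4.5, b = 0.
E[B] = a·E[M] + b = (-4.5)·34 = -153.
SD(B) = |a|·SD(M) = |-4.5|·29.2 = 131.4.
variance of M = 29.2² = 852.64.
variance of B = a²·variance of M = (-4.5)²·852.64 = 17265.96.

E[B] = -153, SD(B) = 131.4, variance of B = 17265.96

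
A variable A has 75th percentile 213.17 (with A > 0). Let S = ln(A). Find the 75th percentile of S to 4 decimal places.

ln(A) is increasing, so P_{75}(S) = g(P_{75}(A)) ≈ 5.3621.

75th percentile of S = 5.3621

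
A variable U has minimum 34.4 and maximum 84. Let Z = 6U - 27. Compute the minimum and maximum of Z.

a = 6 > 0, so min(Z) = a·min(U)+b = 6·34.4 + (-27) = 179.4 and max(Z) = 6·84 + (-27) = 477.

min(Z) = 179.4, max(Z) = 477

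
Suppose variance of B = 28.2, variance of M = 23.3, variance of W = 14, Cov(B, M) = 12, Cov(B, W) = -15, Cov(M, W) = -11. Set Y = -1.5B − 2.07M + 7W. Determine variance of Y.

variance of Y = a²·variance of B + b²·variance of M + c²·variance of W + 2ab·Cov(B, M) + 2ac·Cov(B, W) + 2bc·Cov(M, W), with a = -1.5, b = -2.07, c = 7.
= 63.45 + 99.83817 + 686 + 74.52 + 315 + 318.78
= 1557.58817.

variance of Y = 1557.58817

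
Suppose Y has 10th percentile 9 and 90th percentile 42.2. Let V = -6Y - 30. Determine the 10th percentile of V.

10th percentile of V = -283.2

Since a = -6 < 0 the transformation is decreasing, reversing order: the 10th percentile of V corresponds to the 90th percentile of Y.
So P_{10}(V) = a·P_{90}(Y) + b = (-6)·42.2 + (-30) = -283.2.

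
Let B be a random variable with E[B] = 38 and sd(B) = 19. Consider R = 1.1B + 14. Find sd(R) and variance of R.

sd(R) = 20.9, variance of R = 436.81

R = 1.1B + 14 is linear with a = 1.1, b = 14.
sd(R) = |a|·sd(B) = |1.1|·19 = 20.9.
variance of B = 19² = 361.
variance of R = a²·variance of B = 1.1²·361 = 436.81 (the additive constant 14 does not affect variance).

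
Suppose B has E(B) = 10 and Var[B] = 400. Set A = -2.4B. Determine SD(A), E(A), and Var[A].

A = -2.4B is linear with a = -2.4, b = 0.
SD(B) = √400 = 20.
SD(A) = |a|·SD(B) = |-2.4|·20 = 48.
E(A) = a·E(B) + b = (-2.4)·10 = -24.
Var[A] = a²·Var[B] = (-2.4)²·400 = 2304.

SD(A) = 48, E(A) = -24, Var[A] = 2304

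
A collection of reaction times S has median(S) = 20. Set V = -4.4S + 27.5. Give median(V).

median(V) = -60.5

A linear map preserves order up to sign, so median(V) = a·median(S) + b = (-4.4)·20 + 27.5 = -60.5.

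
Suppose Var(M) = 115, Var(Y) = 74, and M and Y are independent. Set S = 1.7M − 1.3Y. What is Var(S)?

Var(S) = 457.41

Var(S) = a²·Var(M) + b²·Var(Y) + 2ab·Cov(M, Y) with a = 1.7, b = -1.3.
Independence gives Cov(M, Y) = 0.
= 1.7²·115 + (-1.3)²·74 + 2·1.7·(-1.3)·0
= 332.35 + 125.06 + 0 = 457.41.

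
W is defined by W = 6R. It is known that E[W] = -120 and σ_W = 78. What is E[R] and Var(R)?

E[R] = -20, Var(R) = 169

From W = 6R: E[W] = a·E[R] + b, so E[R] = (E[W] − b)/a = (-120 − 0)/6 = -20.
Var(W) = 78² = 6084.
Var(W) = a²·Var(R), so Var(R) = 6084/6² = 169.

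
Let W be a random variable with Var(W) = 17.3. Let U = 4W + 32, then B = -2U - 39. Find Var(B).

Var(B) = 1107.2

Var(U) = 4²·17.3 = 276.8.
Var(B) = (-2)²·276.8 = 1107.2.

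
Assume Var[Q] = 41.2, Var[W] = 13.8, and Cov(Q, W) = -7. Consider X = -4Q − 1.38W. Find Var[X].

Var[X] = 608.20072

Var[X] = a²·Var[Q] + b²·Var[W] + 2ab·Cov(Q, W) with a = -4, b = -1.38.
= (-4)²·41.2 + (-1.38)²·13.8 + 2·(-4)·(-1.38)·(-7)
= 659.2 + 26.28072 + (-77.28) = 608.20072.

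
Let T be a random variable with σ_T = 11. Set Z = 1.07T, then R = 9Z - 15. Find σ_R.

σ_Z = |1.07|·11 = 11.77.
σ_R = |9|·11.77 = 105.93.

σ_R = 105.93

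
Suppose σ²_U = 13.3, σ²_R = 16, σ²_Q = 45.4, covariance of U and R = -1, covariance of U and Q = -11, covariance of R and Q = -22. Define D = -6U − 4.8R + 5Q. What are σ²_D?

σ²_D = a²·σ²_U + b²·σ²_R + c²·σ²_Q + 2ab·covariance of U and R + 2ac·covariance of U and Q + 2bc·covariance of R and Q, with a = -6, b = -4.8, c = 5.
= 478.8 + 368.64 + 1135 + (-57.6) + 660 + 1056
= 3640.84.

σ²_D = 3640.84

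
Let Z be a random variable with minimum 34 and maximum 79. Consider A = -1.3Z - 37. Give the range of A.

Range of Z = 79 − 34 = 45.
Range(A) = |a|·Range(Z) = |-1.3|·45 = 58.5.

Range(A) = 58.5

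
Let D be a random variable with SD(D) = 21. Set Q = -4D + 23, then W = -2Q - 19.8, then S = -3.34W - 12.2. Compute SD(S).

SD(S) = 561.12

SD(Q) = |-4|·21 = 84.
SD(W) = |-2|·84 = 168.
SD(S) = |-3.34|·168 = 561.12.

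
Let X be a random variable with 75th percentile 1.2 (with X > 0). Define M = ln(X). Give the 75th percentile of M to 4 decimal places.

ln(X) is increasing, so P_{75}(M) = g(P_{75}(X)) ≈ 0.1823.

75th percentile of M = 0.1823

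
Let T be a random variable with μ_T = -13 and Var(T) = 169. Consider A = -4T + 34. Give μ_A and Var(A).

μ_A = 86, Var(A) = 2704

A = -4T + 34 is linear with a = -4, b = 34.
μ_A = a·μ_T + b = (-4)·(-13) + 34 = 86.
Var(A) = a²·Var(T) = (-4)²·169 = 2704 (the additive constant 34 does not affect variance).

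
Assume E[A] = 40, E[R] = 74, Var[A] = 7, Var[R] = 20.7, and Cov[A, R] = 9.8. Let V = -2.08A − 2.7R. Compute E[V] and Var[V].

E[V] = (-2.08)·E[A] + (-2.7)·E[R] = (-2.08)·40 + (-2.7)·74 = -283.
Var[V] = a²·Var[A] + b²·Var[R] + 2ab·Cov[A, R] with a = -2.08, b = -2.7.
= (-2.08)²·7 + (-2.7)²·20.7 + 2·(-2.08)·(-2.7)·9.8
= 30.2848 + 150.903 + 110.0736 = 291.2614.

E[V] = -283, Var[V] = 291.2614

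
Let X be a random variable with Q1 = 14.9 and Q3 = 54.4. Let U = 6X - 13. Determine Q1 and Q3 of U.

Q1(U) = 76.4, Q3(U) = 313.4

a = 6 > 0: Q1(U) = a·Q1(X)+b = 76.4, Q3(U) = a·Q3(X)+b = 313.4.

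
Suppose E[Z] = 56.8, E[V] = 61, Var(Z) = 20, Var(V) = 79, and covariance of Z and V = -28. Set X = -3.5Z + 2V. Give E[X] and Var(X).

E[X] = -76.8, Var(X) = 953

E[X] = (-3.5)·E[Z] + 2·E[V] = (-3.5)·56.8 + 2·61 = -76.8.
Var(X) = a²·Var(Z) + b²·Var(V) + 2ab·covariance of Z and V with a = -3.5, b = 2.
= (-3.5)²·20 + 2²·79 + 2·(-3.5)·2·(-28)
= 245 + 316 + 392 = 953.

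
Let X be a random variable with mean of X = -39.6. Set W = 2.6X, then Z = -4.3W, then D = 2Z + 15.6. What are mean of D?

mean of D = 901.056

mean of W = 2.6·(-39.6) = -102.96.
mean of Z = (-4.3)·(-102.96) = 442.728.
mean of D = 2·442.728 + 15.6 = 901.056.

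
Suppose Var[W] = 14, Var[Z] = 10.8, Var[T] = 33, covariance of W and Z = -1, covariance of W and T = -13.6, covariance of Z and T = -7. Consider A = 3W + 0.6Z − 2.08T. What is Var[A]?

Var[A] = a²·Var[W] + b²·Var[Z] + c²·Var[T] + 2ab·covariance of W and Z + 2ac·covariance of W and T + 2bc·covariance of Z and T, with a = 3, b = 0.6, c = -2.08.
= 126 + 3.888 + 142.7712 + (-3.6) + 169.728 + 17.472
= 456.2592.

Var[A] = 456.2592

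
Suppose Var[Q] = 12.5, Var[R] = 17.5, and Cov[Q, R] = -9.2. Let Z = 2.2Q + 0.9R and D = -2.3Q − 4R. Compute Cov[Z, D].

Cov[Z, D] = -26.246

By bilinearity, Cov[Z, D] = ac·Var[Q] + bd·Var[R] + (ad+bc)·Cov[Q, R], with a=2.2, b=0.9, c=-2.3, d=-4.
ac·Var[Q] = 2.2·(-2.3)·12.5 = -63.25
bd·Var[R] = 0.9·(-4)·17.5 = -63
(ad+bc)·Cov[Q, R] = (-10.87)·(-9.2) = 100.004
Cov[Z, D] = -63.25 + (-63) + 100.004 = -26.246.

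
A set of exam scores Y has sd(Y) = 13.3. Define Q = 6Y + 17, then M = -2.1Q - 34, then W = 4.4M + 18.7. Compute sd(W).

sd(Q) = |6|·13.3 = 79.8.
sd(M) = |-2.1|·79.8 = 167.58.
sd(W) = |4.4|·167.58 = 737.352.

sd(W) = 737.352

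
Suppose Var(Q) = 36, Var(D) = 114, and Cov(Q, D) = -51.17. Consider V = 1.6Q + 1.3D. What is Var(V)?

Var(V) = a²·Var(Q) + b²·Var(D) + 2ab·Cov(Q, D) with a = 1.6, b = 1.3.
= 1.6²·36 + 1.3²·114 + 2·1.6·1.3·(-51.17)
= 92.16 + 192.66 + (-212.8672) = 71.9528.

Var(V) = 71.9528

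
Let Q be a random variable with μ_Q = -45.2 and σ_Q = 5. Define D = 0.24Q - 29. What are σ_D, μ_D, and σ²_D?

σ_D = 1.2, μ_D = -39.848, σ²_D = 1.44

D = 0.24Q - 29 is linear with a = 0.24, b = -29.
σ_D = |a|·σ_Q = |0.24|·5 = 1.2.
μ_D = a·μ_Q + b = 0.24·(-45.2) + (-29) = -39.848.
σ²_Q = 5² = 25.
σ²_D = a²·σ²_Q = 0.24²·25 = 1.44 (the additive constant -29 does not affect variance).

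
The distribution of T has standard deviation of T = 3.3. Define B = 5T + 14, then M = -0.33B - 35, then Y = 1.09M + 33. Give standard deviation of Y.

standard deviation of B = |5|·3.3 = 16.5.
standard deviation of M = |-0.33|·16.5 = 5.445.
standard deviation of Y = |1.09|·5.445 = 5.93505.

standard deviation of Y = 5.93505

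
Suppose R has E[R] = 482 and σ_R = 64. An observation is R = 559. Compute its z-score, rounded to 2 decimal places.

z = (R − E[R]) / σ_R = (559 − 482) / 64 ≈ 1.20.

z = 1.20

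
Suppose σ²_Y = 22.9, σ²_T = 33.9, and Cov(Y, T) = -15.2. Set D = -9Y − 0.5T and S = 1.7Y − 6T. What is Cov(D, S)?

Cov(D, S) = -1056.55

By bilinearity, Cov(D, S) = ac·σ²_Y + bd·σ²_T + (ad+bc)·Cov(Y, T), with a=-9, b=-0.5, c=1.7, d=-6.
ac·σ²_Y = (-9)·1.7·22.9 = -350.37
bd·σ²_T = (-0.5)·(-6)·33.9 = 101.7
(ad+bc)·Cov(Y, T) = (53.15)·(-15.2) = -807.88
Cov(D, S) = -350.37 + 101.7 + (-807.88) = -1056.55.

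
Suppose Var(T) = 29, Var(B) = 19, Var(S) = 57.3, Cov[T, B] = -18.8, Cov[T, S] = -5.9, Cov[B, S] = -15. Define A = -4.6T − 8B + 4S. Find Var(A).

Var(A) = 2539.88

Var(A) = a²·Var(T) + b²·Var(B) + c²·Var(S) + 2ab·Cov[T, B] + 2ac·Cov[T, S] + 2bc·Cov[B, S], with a = -4.6, b = -8, c = 4.
= 613.64 + 1216 + 916.8 + (-1383.68) + 217.12 + 960
= 2539.88.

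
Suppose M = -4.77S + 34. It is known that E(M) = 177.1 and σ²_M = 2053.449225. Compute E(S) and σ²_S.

E(S) = -30, σ²_S = 90.25

From M = -4.77S + 34: E(M) = a·E(S) + b, so E(S) = (E(M) − b)/a = (177.1 − 34)/(-4.77) = -30.
σ²_M = a²·σ²_S, so σ²_S = 2053.449225/(-4.77)² = 90.25.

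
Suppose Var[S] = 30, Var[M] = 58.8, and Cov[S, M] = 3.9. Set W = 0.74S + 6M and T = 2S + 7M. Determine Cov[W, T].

Cov[W, T] = 2581.002

By bilinearity, Cov[W, T] = ac·Var[S] + bd·Var[M] + (ad+bc)·Cov[S, M], with a=0.74, b=6, c=2, d=7.
ac·Var[S] = 0.74·2·30 = 44.4
bd·Var[M] = 6·7·58.8 = 2469.6
(ad+bc)·Cov[S, M] = (17.18)·3.9 = 67.002
Cov[W, T] = 44.4 + 2469.6 + 67.002 = 2581.002.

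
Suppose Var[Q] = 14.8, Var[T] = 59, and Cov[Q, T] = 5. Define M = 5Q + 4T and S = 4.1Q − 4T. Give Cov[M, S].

By bilinearity, Cov[M, S] = ac·Var[Q] + bd·Var[T] + (ad+bc)·Cov[Q, T], with a=5, b=4, c=4.1, d=-4.
ac·Var[Q] = 5·4.1·14.8 = 303.4
bd·Var[T] = 4·(-4)·59 = -944
(ad+bc)·Cov[Q, T] = (-3.6)·5 = -18
Cov[M, S] = 303.4 + (-944) + (-18) = -658.6.

Cov[M, S] = -658.6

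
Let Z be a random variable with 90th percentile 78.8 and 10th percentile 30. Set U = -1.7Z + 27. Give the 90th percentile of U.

Since a = -1.7 < 0 the transformation is decreasing, reversing order: the 90th percentile of U corresponds to the 10th percentile of Z.
So P_{90}(U) = a·P_{10}(Z) + b = (-1.7)·30 + 27 = -24.

90th percentile of U = -24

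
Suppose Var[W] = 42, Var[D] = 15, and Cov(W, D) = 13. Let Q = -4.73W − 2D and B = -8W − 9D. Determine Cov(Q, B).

By bilinearity, Cov(Q, B) = ac·Var[W] + bd·Var[D] + (ad+bc)·Cov(W, D), with a=-4.73, b=-2, c=-8, d=-9.
ac·Var[W] = (-4.73)·(-8)·42 = 1589.28
bd·Var[D] = (-2)·(-9)·15 = 270
(ad+bc)·Cov(W, D) = (58.57)·13 = 761.41
Cov(Q, B) = 1589.28 + 270 + 761.41 = 2620.69.

Cov(Q, B) = 2620.69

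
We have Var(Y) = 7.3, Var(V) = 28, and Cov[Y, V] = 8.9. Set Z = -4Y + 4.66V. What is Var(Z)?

Var(Z) = 393.0448

Var(Z) = a²·Var(Y) + b²·Var(V) + 2ab·Cov[Y, V] with a = -4, b = 4.66.
= (-4)²·7.3 + 4.66²·28 + 2·(-4)·4.66·8.9
= 116.8 + 608.0368 + (-331.792) = 393.0448.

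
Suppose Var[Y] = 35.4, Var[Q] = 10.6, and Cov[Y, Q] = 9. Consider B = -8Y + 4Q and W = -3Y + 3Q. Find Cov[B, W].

By bilinearity, Cov[B, W] = ac·Var[Y] + bd·Var[Q] + (ad+bc)·Cov[Y, Q], with a=-8, b=4, c=-3, d=3.
ac·Var[Y] = (-8)·(-3)·35.4 = 849.6
bd·Var[Q] = 4·3·10.6 = 127.2
(ad+bc)·Cov[Y, Q] = (-36)·9 = -324
Cov[B, W] = 849.6 + 127.2 + (-324) = 652.8.

Cov[B, W] = 652.8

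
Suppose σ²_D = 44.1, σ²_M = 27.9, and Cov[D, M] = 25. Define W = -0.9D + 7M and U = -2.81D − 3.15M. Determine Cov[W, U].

By bilinearity, Cov[W, U] = ac·σ²_D + bd·σ²_M + (ad+bc)·Cov[D, M], with a=-0.9, b=7, c=-2.81, d=-3.15.
ac·σ²_D = (-0.9)·(-2.81)·44.1 = 111.5289
bd·σ²_M = 7·(-3.15)·27.9 = -615.195
(ad+bc)·Cov[D, M] = (-16.835)·25 = -420.875
Cov[W, U] = 111.5289 + (-615.195) + (-420.875) = -924.5411.

Cov[W, U] = -924.5411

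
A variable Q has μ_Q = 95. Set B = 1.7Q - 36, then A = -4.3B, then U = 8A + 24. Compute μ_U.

μ_U = -4293.2

μ_B = 1.7·95 + (-36) = 125.5.
μ_A = (-4.3)·125.5 = -539.65.
μ_U = 8·(-539.65) + 24 = -4293.2.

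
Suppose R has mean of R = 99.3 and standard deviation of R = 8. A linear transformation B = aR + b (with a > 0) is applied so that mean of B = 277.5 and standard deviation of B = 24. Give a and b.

a = 3, b = -20.4

standard deviation of B = a·standard deviation of R (a > 0), so a = 24/8 = 3.
mean of B = a·mean of R + b, so b = 277.5 − 3·99.3 = -20.4.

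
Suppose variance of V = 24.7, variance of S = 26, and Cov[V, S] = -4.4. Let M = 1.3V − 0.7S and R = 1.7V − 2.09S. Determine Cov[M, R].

By bilinearity, Cov[M, R] = ac·variance of V + bd·variance of S + (ad+bc)·Cov[V, S], with a=1.3, b=-0.7, c=1.7, d=-2.09.
ac·variance of V = 1.3·1.7·24.7 = 54.587
bd·variance of S = (-0.7)·(-2.09)·26 = 38.038
(ad+bc)·Cov[V, S] = (-3.907)·(-4.4) = 17.1908
Cov[M, R] = 54.587 + 38.038 + 17.1908 = 109.8158.

Cov[M, R] = 109.8158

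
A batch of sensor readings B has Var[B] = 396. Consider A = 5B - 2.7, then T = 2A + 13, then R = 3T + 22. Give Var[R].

Var[R] = 356400

Var[A] = 5²·396 = 9900.
Var[T] = 2²·9900 = 39600.
Var[R] = 3²·39600 = 356400.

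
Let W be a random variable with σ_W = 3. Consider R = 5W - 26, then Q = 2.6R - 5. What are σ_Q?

σ_Q = 39

σ_R = |5|·3 = 15.
σ_Q = |2.6|·15 = 39.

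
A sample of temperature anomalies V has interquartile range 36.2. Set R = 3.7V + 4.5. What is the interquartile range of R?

IQR(R) = 133.94

Under R = aV + b, IQR(R) = |a|·IQR(V) = |3.7|·36.2 = 133.94 (shifts cancel; spread scales by |a|).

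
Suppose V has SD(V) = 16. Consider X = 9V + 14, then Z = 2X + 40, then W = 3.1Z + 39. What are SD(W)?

SD(X) = |9|·16 = 144.
SD(Z) = |2|·144 = 288.
SD(W) = |3.1|·288 = 892.8.

SD(W) = 892.8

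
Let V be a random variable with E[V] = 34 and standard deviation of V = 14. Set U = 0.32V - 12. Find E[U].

U = 0.32V - 12 is linear with a = 0.32, b = -12.
E[U] = a·E[V] + b = 0.32·34 + (-12) = -1.12.

E[U] = -1.12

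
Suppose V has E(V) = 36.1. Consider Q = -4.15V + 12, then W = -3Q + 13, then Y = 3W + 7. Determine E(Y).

E(Y) = 1286.335

E(Q) = (-4.15)·36.1 + 12 = -137.815.
E(W) = (-3)·(-137.815) + 13 = 426.445.
E(Y) = 3·426.445 + 7 = 1286.335.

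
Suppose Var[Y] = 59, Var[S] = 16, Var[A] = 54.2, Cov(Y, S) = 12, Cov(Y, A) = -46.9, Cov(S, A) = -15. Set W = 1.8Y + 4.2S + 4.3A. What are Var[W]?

Var[W] = a²·Var[Y] + b²·Var[S] + c²·Var[A] + 2ab·Cov(Y, S) + 2ac·Cov(Y, A) + 2bc·Cov(S, A), with a = 1.8, b = 4.2, c = 4.3.
= 191.16 + 282.24 + 1002.158 + 181.44 + (-726.012) + (-541.8)
= 389.186.

Var[W] = 389.186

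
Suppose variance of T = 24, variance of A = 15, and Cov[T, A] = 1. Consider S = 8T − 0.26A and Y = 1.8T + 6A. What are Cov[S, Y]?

Cov[S, Y] = 369.732

By bilinearity, Cov[S, Y] = ac·variance of T + bd·variance of A + (ad+bc)·Cov[T, A], with a=8, b=-0.26, c=1.8, d=6.
ac·variance of T = 8·1.8·24 = 345.6
bd·variance of A = (-0.26)·6·15 = -23.4
(ad+bc)·Cov[T, A] = (47.532)·1 = 47.532
Cov[S, Y] = 345.6 + (-23.4) + 47.532 = 369.732.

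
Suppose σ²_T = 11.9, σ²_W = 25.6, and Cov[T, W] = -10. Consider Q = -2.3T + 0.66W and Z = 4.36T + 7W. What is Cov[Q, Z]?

By bilinearity, Cov[Q, Z] = ac·σ²_T + bd·σ²_W + (ad+bc)·Cov[T, W], with a=-2.3, b=0.66, c=4.36, d=7.
ac·σ²_T = (-2.3)·4.36·11.9 = -119.3332
bd·σ²_W = 0.66·7·25.6 = 118.272
(ad+bc)·Cov[T, W] = (-13.2224)·(-10) = 132.224
Cov[Q, Z] = -119.3332 + 118.272 + 132.224 = 131.1628.

Cov[Q, Z] = 131.1628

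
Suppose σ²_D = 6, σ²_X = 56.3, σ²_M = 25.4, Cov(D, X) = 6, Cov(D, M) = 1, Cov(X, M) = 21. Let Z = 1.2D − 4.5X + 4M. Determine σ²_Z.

σ²_Z = 743.915

σ²_Z = a²·σ²_D + b²·σ²_X + c²·σ²_M + 2ab·Cov(D, X) + 2ac·Cov(D, M) + 2bc·Cov(X, M), with a = 1.2, b = -4.5, c = 4.
= 8.64 + 1140.075 + 406.4 + (-64.8) + 9.6 + (-756)
= 743.915.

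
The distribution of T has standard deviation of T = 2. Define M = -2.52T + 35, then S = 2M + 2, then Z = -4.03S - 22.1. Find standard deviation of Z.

standard deviation of Z = 40.6224

standard deviation of M = |-2.52|·2 = 5.04.
standard deviation of S = |2|·5.04 = 10.08.
standard deviation of Z = |-4.03|·10.08 = 40.6224.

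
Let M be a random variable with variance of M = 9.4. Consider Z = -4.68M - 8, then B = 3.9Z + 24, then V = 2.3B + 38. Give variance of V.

variance of V = 16565.496071904

variance of Z = (-4.68)²·9.4 = 205.88256.
variance of B = 3.9²·205.88256 = 3131.4737376.
variance of V = 2.3²·3131.4737376 = 16565.496071904.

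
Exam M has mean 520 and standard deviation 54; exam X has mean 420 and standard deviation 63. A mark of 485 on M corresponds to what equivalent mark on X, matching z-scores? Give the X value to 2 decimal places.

X = 379.17

z = (485 − 520)/54 ≈ -0.6481.
X = 420 + z·63 = 420 + (485 − 520)·63/54 ≈ 379.17.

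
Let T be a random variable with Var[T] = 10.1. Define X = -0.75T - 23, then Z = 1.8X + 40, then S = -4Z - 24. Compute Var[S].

Var[X] = (-0.75)²·10.1 = 5.68125.
Var[Z] = 1.8²·5.68125 = 18.40725.
Var[S] = (-4)²·18.40725 = 294.516.

Var[S] = 294.516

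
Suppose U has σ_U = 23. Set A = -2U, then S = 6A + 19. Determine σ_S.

σ_A = |-2|·23 = 46.
σ_S = |6|·46 = 276.

σ_S = 276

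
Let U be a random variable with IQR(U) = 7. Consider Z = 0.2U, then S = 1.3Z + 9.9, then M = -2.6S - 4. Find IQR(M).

IQR(Z) = |0.2|·7 = 1.4.
IQR(S) = |1.3|·1.4 = 1.82.
IQR(M) = |-2.6|·1.82 = 4.732.

IQR(M) = 4.732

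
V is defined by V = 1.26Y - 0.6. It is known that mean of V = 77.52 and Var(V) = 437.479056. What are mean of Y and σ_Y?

mean of Y = 62, σ_Y = 16.6

From V = 1.26Y - 0.6: mean of V = a·mean of Y + b, so mean of Y = (mean of V − b)/a = (77.52 − (-0.6))/1.26 = 62.
σ_V = √437.479056 = 20.916.
σ_V = |a|·σ_Y, so σ_Y = 20.916/|1.26| = 16.6.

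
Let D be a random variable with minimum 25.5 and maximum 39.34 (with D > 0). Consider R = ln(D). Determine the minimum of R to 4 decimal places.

min(R) = 3.2387

ln(D) is increasing on this domain, so min(R) comes from min(D) = 25.5: min(R) = ln(25.5) ≈ 3.2387.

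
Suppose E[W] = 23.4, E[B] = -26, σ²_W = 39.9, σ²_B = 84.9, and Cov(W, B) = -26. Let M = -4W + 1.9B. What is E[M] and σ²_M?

E[M] = (-4)·E[W] + 1.9·E[B] = (-4)·23.4 + 1.9·(-26) = -143.
σ²_M = a²·σ²_W + b²·σ²_B + 2ab·Cov(W, B) with a = -4, b = 1.9.
= (-4)²·39.9 + 1.9²·84.9 + 2·(-4)·1.9·(-26)
= 638.4 + 306.489 + 395.2 = 1340.089.

E[M] = -143, σ²_M = 1340.089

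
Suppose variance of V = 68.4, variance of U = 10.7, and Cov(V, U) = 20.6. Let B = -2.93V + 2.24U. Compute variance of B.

variance of B = 370.49164

variance of B = a²·variance of V + b²·variance of U + 2ab·Cov(V, U) with a = -2.93, b = 2.24.
= (-2.93)²·68.4 + 2.24²·10.7 + 2·(-2.93)·2.24·20.6
= 587.20716 + 53.68832 + (-270.40384) = 370.49164.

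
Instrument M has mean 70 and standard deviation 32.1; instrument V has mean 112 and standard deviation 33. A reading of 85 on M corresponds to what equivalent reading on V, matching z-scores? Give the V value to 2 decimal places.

z = (85 − 70)/32.1 ≈ 0.4673.
V = 112 + z·33 = 112 + (85 − 70)·33/32.1 ≈ 127.42.

V = 127.42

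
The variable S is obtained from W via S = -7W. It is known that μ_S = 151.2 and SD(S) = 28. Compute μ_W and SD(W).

From S = -7W: μ_S = a·μ_W + b, so μ_W = (μ_S − b)/a = (151.2 − 0)/(-7) = -21.6.
SD(S) = |a|·SD(W), so SD(W) = 28/|-7| = 4.

μ_W = -21.6, SD(W) = 4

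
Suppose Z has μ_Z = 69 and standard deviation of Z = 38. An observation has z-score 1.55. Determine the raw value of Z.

Z = μ_Z + z·standard deviation of Z = 69 + 1.55·38 = 127.9.

Z = 127.9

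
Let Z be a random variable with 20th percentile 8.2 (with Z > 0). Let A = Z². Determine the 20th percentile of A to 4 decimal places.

Z² is increasing, so P_{20}(A) = g(P_{20}(Z)) = 67.24.

20th percentile of A = 67.24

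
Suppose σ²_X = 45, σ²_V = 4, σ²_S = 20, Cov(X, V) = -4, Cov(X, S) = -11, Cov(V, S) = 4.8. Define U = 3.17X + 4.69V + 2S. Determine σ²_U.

σ²_U = a²·σ²_X + b²·σ²_V + c²·σ²_S + 2ab·Cov(X, V) + 2ac·Cov(X, S) + 2bc·Cov(V, S), with a = 3.17, b = 4.69, c = 2.
= 452.2005 + 87.9844 + 80 + (-118.9384) + (-139.48) + 90.048
= 451.8145.

σ²_U = 451.8145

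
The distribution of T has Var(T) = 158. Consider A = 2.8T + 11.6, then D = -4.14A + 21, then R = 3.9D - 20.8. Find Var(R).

Var(A) = 2.8²·158 = 1238.72.
Var(D) = (-4.14)²·1238.72 = 21231.165312.
Var(R) = 3.9²·21231.165312 = 322926.02439552.

Var(R) = 322926.02439552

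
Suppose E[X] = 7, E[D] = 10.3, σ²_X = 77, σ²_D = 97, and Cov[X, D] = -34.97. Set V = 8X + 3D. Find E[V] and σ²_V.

E[V] = 8·E[X] + 3·E[D] = 8·7 + 3·10.3 = 86.9.
σ²_V = a²·σ²_X + b²·σ²_D + 2ab·Cov[X, D] with a = 8, b = 3.
= 8²·77 + 3²·97 + 2·8·3·(-34.97)
= 4928 + 873 + (-1678.56) = 4122.44.

E[V] = 86.9, σ²_V = 4122.44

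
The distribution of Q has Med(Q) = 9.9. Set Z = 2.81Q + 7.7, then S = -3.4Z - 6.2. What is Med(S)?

Med(S) = -126.9646

Med(Z) = 2.81·9.9 + 7.7 = 35.519.
Med(S) = (-3.4)·35.519 + (-6.2) = -126.9646.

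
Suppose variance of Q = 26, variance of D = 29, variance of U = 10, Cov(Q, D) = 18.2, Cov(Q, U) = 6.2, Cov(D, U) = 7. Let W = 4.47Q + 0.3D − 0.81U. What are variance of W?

variance of W = a²·variance of Q + b²·variance of D + c²·variance of U + 2ab·Cov(Q, D) + 2ac·Cov(Q, U) + 2bc·Cov(D, U), with a = 4.47, b = 0.3, c = -0.81.
= 519.5034 + 2.61 + 6.561 + 48.8124 + (-44.89668) + (-3.402)
= 529.18812.

variance of W = 529.18812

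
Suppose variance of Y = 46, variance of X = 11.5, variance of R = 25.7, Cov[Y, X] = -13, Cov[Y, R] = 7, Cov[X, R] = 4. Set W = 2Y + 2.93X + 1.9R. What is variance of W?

variance of W = a²·variance of Y + b²·variance of X + c²·variance of R + 2ab·Cov[Y, X] + 2ac·Cov[Y, R] + 2bc·Cov[X, R], with a = 2, b = 2.93, c = 1.9.
= 184 + 98.72635 + 92.777 + (-152.36) + 53.2 + 44.536
= 320.87935.

variance of W = 320.87935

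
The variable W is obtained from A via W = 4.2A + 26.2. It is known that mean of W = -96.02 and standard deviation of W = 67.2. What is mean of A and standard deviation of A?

From W = 4.2A + 26.2: mean of W = a·mean of A + b, so mean of A = (mean of W − b)/a = (-96.02 − 26.2)/4.2 = -29.1.
standard deviation of W = |a|·standard deviation of A, so standard deviation of A = 67.2/|4.2| = 16.

mean of A = -29.1, standard deviation of A = 16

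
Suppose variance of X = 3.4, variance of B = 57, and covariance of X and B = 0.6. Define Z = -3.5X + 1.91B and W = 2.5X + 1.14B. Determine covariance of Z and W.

By bilinearity, covariance of Z and W = ac·variance of X + bd·variance of B + (ad+bc)·covariance of X and B, with a=-3.5, b=1.91, c=2.5, d=1.14.
ac·variance of X = (-3.5)·2.5·3.4 = -29.75
bd·variance of B = 1.91·1.14·57 = 124.1118
(ad+bc)·covariance of X and B = (0.785)·0.6 = 0.471
covariance of Z and W = -29.75 + 124.1118 + 0.471 = 94.8328.

covariance of Z and W = 94.8328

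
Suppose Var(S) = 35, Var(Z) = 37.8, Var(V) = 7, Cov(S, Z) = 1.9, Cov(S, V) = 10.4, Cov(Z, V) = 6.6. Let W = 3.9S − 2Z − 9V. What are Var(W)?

Var(W) = a²·Var(S) + b²·Var(Z) + c²·Var(V) + 2ab·Cov(S, Z) + 2ac·Cov(S, V) + 2bc·Cov(Z, V), with a = 3.9, b = -2, c = -9.
= 532.35 + 151.2 + 567 + (-29.64) + (-730.08) + 237.6
= 728.43.

Var(W) = 728.43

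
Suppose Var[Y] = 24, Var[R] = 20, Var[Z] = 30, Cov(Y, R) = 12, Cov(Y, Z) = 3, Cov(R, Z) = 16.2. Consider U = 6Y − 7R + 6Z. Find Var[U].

Var[U] = 771.2

Var[U] = a²·Var[Y] + b²·Var[R] + c²·Var[Z] + 2ab·Cov(Y, R) + 2ac·Cov(Y, Z) + 2bc·Cov(R, Z), with a = 6, b = -7, c = 6.
= 864 + 980 + 1080 + (-1008) + 216 + (-1360.8)
= 771.2.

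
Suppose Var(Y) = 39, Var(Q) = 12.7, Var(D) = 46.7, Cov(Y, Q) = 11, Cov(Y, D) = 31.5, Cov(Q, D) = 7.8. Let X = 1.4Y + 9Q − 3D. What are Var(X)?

Var(X) = a²·Var(Y) + b²·Var(Q) + c²·Var(D) + 2ab·Cov(Y, Q) + 2ac·Cov(Y, D) + 2bc·Cov(Q, D), with a = 1.4, b = 9, c = -3.
= 76.44 + 1028.7 + 420.3 + 277.2 + (-264.6) + (-421.2)
= 1116.84.

Var(X) = 1116.84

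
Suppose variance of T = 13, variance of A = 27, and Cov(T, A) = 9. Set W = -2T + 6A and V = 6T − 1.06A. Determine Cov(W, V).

Cov(W, V) = 15.36

By bilinearity, Cov(W, V) = ac·variance of T + bd·variance of A + (ad+bc)·Cov(T, A), with a=-2, b=6, c=6, d=-1.06.
ac·variance of T = (-2)·6·13 = -156
bd·variance of A = 6·(-1.06)·27 = -171.72
(ad+bc)·Cov(T, A) = (38.12)·9 = 343.08
Cov(W, V) = -156 + (-171.72) + 343.08 = 15.36.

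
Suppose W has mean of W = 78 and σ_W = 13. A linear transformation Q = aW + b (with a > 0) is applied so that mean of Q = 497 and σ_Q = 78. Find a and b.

σ_Q = a·σ_W (a > 0), so a = 78/13 = 6.
mean of Q = a·mean of W + b, so b = 497 − 6·78 = 29.

a = 6, b = 29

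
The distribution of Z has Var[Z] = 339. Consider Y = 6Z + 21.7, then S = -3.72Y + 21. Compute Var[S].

Var[S] = 168883.8336

Var[Y] = 6²·339 = 12204.
Var[S] = (-3.72)²·12204 = 168883.8336.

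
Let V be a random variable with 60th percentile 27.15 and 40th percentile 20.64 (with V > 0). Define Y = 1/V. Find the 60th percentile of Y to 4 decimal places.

60th percentile of Y = 0.0484

1/V is decreasing on V > 0, so percentile order reverses: P_{60}(Y) uses P_{40}(V) = 20.64.
P_{60}(Y) = 1/20.64 ≈ 0.0484.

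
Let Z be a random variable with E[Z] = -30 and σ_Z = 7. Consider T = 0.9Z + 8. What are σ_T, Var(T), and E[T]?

T = 0.9Z + 8 is linear with a = 0.9, b = 8.
σ_T = |a|·σ_Z = |0.9|·7 = 6.3.
Var(Z) = 7² = 49.
Var(T) = a²·Var(Z) = 0.9²·49 = 39.69 (the additive constant 8 does not affect variance).
E[T] = a·E[Z] + b = 0.9·(-30) + 8 = -19.

σ_T = 6.3, Var(T) = 39.69, E[T] = -19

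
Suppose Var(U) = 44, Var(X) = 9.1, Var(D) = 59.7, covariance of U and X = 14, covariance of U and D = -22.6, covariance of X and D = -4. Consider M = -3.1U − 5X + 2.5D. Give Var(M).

Var(M) = a²·Var(U) + b²·Var(X) + c²·Var(D) + 2ab·covariance of U and X + 2ac·covariance of U and D + 2bc·covariance of X and D, with a = -3.1, b = -5, c = 2.5.
= 422.84 + 227.5 + 373.125 + 434 + 350.3 + 100
= 1907.765.

Var(M) = 1907.765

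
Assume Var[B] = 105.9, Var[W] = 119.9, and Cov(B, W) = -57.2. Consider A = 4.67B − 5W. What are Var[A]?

Var[A] = 7978.30251

Var[A] = a²·Var[B] + b²·Var[W] + 2ab·Cov(B, W) with a = 4.67, b = -5.
= 4.67²·105.9 + (-5)²·119.9 + 2·4.67·(-5)·(-57.2)
= 2309.56251 + 2997.5 + 2671.24 = 7978.30251.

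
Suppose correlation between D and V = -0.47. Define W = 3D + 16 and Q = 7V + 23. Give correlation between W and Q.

Linear rescalings preserve correlation up to sign; here the slopes 3 and 7 have the same sign, so correlation between W and Q = correlation between D and V = -0.47.

correlation between W and Q = -0.47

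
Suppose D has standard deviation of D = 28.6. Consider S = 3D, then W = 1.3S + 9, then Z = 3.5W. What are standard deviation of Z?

standard deviation of Z = 390.39

standard deviation of S = |3|·28.6 = 85.8.
standard deviation of W = |1.3|·85.8 = 111.54.
standard deviation of Z = |3.5|·111.54 = 390.39.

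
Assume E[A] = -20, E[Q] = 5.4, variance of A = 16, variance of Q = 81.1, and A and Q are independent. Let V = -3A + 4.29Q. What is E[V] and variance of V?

E[V] = 83.166, variance of V = 1636.57251

E[V] = (-3)·E[A] + 4.29·E[Q] = (-3)·(-20) + 4.29·5.4 = 83.166.
variance of V = a²·variance of A + b²·variance of Q + 2ab·covariance of A and Q with a = -3, b = 4.29.
Independence gives covariance of A and Q = 0.
= (-3)²·16 + 4.29²·81.1 + 2·(-3)·4.29·0
= 144 + 1492.57251 + 0 = 1636.57251.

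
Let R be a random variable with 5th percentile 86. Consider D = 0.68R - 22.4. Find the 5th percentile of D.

5th percentile of D = 36.08

Since a = 0.68 > 0 the transformation is increasing, so the 5th percentile of D = a·(P_{5} of R) + b = 0.68·86 + (-22.4) = 36.08.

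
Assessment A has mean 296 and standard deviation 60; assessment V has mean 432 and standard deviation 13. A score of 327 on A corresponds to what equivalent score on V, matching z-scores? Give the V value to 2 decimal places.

z = (327 − 296)/60 ≈ 0.5167.
V = 432 + z·13 = 432 + (327 − 296)·13/60 ≈ 438.72.

V = 438.72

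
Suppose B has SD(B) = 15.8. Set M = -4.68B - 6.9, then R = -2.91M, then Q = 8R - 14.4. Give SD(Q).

SD(M) = |-4.68|·15.8 = 73.944.
SD(R) = |-2.91|·73.944 = 215.17704.
SD(Q) = |8|·215.17704 = 1721.41632.

SD(Q) = 1721.41632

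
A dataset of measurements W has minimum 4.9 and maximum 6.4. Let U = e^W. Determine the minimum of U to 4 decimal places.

min(U) = 134.2898

e^W is increasing on this domain, so min(U) comes from min(W) = 4.9: min(U) = exp(4.9) ≈ 134.2898.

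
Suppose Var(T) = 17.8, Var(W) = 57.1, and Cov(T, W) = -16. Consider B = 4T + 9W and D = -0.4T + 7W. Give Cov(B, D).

Cov(B, D) = 3178.42

By bilinearity, Cov(B, D) = ac·Var(T) + bd·Var(W) + (ad+bc)·Cov(T, W), with a=4, b=9, c=-0.4, d=7.
ac·Var(T) = 4·(-0.4)·17.8 = -28.48
bd·Var(W) = 9·7·57.1 = 3597.3
(ad+bc)·Cov(T, W) = (24.4)·(-16) = -390.4
Cov(B, D) = -28.48 + 3597.3 + (-390.4) = 3178.42.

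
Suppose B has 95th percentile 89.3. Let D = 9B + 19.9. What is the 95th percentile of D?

Since a = 9 > 0 the transformation is increasing, so the 95th percentile of D = a·(P_{95} of B) + b = 9·89.3 + 19.9 = 823.6.

95th percentile of D = 823.6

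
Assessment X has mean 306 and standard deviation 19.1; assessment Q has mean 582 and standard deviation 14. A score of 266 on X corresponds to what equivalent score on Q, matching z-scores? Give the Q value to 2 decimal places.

z = (266 − 306)/19.1 ≈ -2.0942.
Q = 582 + z·14 = 582 + (266 − 306)·14/19.1 ≈ 552.68.

Q = 552.68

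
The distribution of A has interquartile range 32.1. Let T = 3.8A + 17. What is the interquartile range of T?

IQR(T) = 121.98

Under T = aA + b, IQR(T) = |a|·IQR(A) = |3.8|·32.1 = 121.98 (shifts cancel; spread scales by |a|).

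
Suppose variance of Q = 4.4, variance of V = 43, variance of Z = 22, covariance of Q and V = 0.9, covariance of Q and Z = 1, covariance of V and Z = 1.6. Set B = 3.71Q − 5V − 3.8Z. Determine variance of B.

variance of B = 1452.45604

variance of B = a²·variance of Q + b²·variance of V + c²·variance of Z + 2ab·covariance of Q and V + 2ac·covariance of Q and Z + 2bc·covariance of V and Z, with a = 3.71, b = -5, c = -3.8.
= 60.56204 + 1075 + 317.68 + (-33.39) + (-28.196) + 60.8
= 1452.45604.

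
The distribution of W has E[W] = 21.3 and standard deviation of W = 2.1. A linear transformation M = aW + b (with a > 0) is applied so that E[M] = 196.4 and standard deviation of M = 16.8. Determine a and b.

standard deviation of M = a·standard deviation of W (a > 0), so a = 16.8/2.1 = 8.
E[M] = a·E[W] + b, so b = 196.4 − 8·21.3 = 26.

a = 8, b = 26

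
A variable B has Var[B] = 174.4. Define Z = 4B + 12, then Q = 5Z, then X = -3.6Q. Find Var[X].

Var[X] = 904089.6

Var[Z] = 4²·174.4 = 2790.4.
Var[Q] = 5²·2790.4 = 69760.
Var[X] = (-3.6)²·69760 = 904089.6.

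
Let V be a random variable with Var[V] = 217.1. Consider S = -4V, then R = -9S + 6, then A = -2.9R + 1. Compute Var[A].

Var[S] = (-4)²·217.1 = 3473.6.
Var[R] = (-9)²·3473.6 = 281361.6.
Var[A] = (-2.9)²·281361.6 = 2366251.056.

Var[A] = 2366251.056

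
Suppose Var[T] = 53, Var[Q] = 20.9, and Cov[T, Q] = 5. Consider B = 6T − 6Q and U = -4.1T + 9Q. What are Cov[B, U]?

By bilinearity, Cov[B, U] = ac·Var[T] + bd·Var[Q] + (ad+bc)·Cov[T, Q], with a=6, b=-6, c=-4.1, d=9.
ac·Var[T] = 6·(-4.1)·53 = -1303.8
bd·Var[Q] = (-6)·9·20.9 = -1128.6
(ad+bc)·Cov[T, Q] = (78.6)·5 = 393
Cov[B, U] = -1303.8 + (-1128.6) + 393 = -2039.4.

Cov[B, U] = -2039.4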